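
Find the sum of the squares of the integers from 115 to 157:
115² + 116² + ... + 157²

Use ∑_{k=1}^{n} k² = n(n+1)(2n+1)/6, then subtract the first 114 terms.
∑_{k=1}^{157} k² = 157×158×315/6 = 1302315
∑_{k=1}^{114} k² = 114×115×229/6 = 500365
∑_{k=115}^{157} k² = 1302315 - 500365 = 801950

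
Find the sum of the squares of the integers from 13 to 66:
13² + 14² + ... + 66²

Use ∑_{k=1}^{n} k² = n(n+1)(2n+1)/6, then subtract the first 12 terms.
∑_{k=1}^{66} k² = 66×67×133/6 = 98021
∑_{k=1}^{12} k² = 12×13×25/6 = 650
∑_{k=13}^{66} k² = 98021 - 650 = 97371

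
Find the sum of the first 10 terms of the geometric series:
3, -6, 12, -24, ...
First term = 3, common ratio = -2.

Sₙ = a(1 - rⁿ) / (1 - r)
S_10 = 3(1 - (-2)^10) / (1 - (-2))
S_10 = 3(1 - 1024) / (3)
S_10 = -1023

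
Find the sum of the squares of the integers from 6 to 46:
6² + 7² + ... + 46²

Use ∑_{k=1}^{n} k² = n(n+1)(2n+1)/6, then subtract the first 5 terms.
∑_{k=1}^{46} k² = 46×47×93/6 = 33511
∑_{k=1}^{5} k² = 5×6×11/6 = 55
∑_{k=6}^{46} k² = 33511 - 55 = 33456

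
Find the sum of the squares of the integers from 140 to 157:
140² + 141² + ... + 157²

Use ∑_{k=1}^{n} k² = n(n+1)(2n+1)/6, then subtract the first 139 terms.
∑_{k=1}^{157} k² = 157×158×315/6 = 1302315
∑_{k=1}^{139} k² = 139×140×279/6 = 904890
∑_{k=140}^{157} k² = 1302315 - 904890 = 397425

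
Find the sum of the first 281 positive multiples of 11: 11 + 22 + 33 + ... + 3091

Factor out 11: = 11(1 + 2 + ... + 281) = 11 × n(n+1)/2
= 11 × 281×282/2
= 11 × 39621
= 435831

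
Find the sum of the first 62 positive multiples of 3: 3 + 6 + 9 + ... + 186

Factor out 3: = 3(1 + 2 + ... + 62) = 3 × n(n+1)/2
= 3 × 62×63/2
= 3 × 1953
= 5859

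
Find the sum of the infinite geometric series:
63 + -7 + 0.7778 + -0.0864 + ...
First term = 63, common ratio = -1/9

For |r| < 1, S = a / (1 - r)
S = 63 / (1 - (-1/9))
S = 63 / (10/9)
S = 567/10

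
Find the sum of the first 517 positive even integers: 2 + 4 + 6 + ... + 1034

Sum of first n even numbers = n(n+1)
= 517×518
= 267806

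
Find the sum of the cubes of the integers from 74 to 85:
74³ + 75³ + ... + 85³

Use ∑_{k=1}^{n} k³ = [n(n+1)/2]², then subtract the first 73 terms.
∑_{k=1}^{85} k³ = [85×86/2]² = 3655² = 13359025
∑_{k=1}^{73} k³ = [73×74/2]² = 2701² = 7295401
∑_{k=74}^{85} k³ = 13359025 - 7295401 = 6063624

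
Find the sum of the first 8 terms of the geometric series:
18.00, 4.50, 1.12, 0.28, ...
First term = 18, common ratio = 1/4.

Sₙ = a(1 - rⁿ) / (1 - r)
S_8 = 18(1 - (1/4)^8) / (1 - (1/4))
S_8 = 18(1 - (1/65536)) / (3/4)
S_8 = 196605/8192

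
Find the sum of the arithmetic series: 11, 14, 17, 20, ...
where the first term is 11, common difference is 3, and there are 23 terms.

Sₙ = n/2 × (first + last)
Last term = a + (n-1)d = 11 + (23-1)×3 = 77
S_23 = 23/2 × (11 + 77)
S_23 = 23/2 × 88 = 1012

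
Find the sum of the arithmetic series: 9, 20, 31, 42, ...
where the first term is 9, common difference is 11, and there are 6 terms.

Sₙ = n/2 × (first + last)
Last term = a + (n-1)d = 9 + (6-1)×11 = 64
S_6 = 6/2 × (9 + 64)
S_6 = 6/2 × 73 = 219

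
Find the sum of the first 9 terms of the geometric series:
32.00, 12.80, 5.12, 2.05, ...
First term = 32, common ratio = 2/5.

Sₙ = a(1 - rⁿ) / (1 - r)
S_9 = 32(1 - (2/5)^9) / (1 - (2/5))
S_9 = 32(1 - (512/1953125)) / (3/5)
S_9 = 20827872/390625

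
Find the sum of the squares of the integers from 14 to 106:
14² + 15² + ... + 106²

Use ∑_{k=1}^{n} k² = n(n+1)(2n+1)/6, then subtract the first 13 terms.
∑_{k=1}^{106} k² = 106×107×213/6 = 402641
∑_{k=1}^{13} k² = 13×14×27/6 = 819
∑_{k=14}^{106} k² = 402641 - 819 = 401822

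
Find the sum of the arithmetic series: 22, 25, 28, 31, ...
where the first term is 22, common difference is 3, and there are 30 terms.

Sₙ = n/2 × (first + last)
Last term = a + (n-1)d = 22 + (30-1)×3 = 109
S_30 = 30/2 × (22 + 109)
S_30 = 30/2 × 131 = 1965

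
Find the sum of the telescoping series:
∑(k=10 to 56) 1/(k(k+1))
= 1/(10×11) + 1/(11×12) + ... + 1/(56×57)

Partial fractions: 1/(k(k+1)) = 1/k - 1/(k+1)
The series telescopes:
= (1/10 - 1/11) + (1/11 - 1/12) + ... + (1/56 - 1/57)
= 1/10 - 1/57
= 47/570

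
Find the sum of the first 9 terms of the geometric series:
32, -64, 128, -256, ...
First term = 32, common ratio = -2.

Sₙ = a(1 - rⁿ) / (1 - r)
S_9 = 32(1 - (-2)^9) / (1 - (-2))
S_9 = 32(1 - (-512)) / (3)
S_9 = 5472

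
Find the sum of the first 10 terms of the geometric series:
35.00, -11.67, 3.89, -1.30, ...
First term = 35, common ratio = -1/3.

Sₙ = a(1 - rⁿ) / (1 - r)
S_10 = 35(1 - (-1/3)^10) / (1 - (-1/3))
S_10 = 35(1 - (1/59049)) / (4/3)
S_10 = 516670/19683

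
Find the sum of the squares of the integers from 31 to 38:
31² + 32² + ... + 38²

Use ∑_{k=1}^{n} k² = n(n+1)(2n+1)/6, then subtract the first 30 terms.
∑_{k=1}^{38} k² = 38×39×77/6 = 19019
∑_{k=1}^{30} k² = 30×31×61/6 = 9455
∑_{k=31}^{38} k² = 19019 - 9455 = 9564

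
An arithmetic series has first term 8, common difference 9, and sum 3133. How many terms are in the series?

Using S = n/2 × [2a + (n-1)d]
3133 = n/2 × [2(8) + (n-1)(9)]
3133 = n/2 × [16 + 9n - 9]
6266 = n × [7 + 9n]
9n² + (7)n - 6266 = 0
Discriminant: Δ = (7)² - 4(9)(-6266) = 49 + 225576 = 225625
√Δ = 475
n = [-(7) + √Δ] / (2·9) = (-7 + 475) / 18 = 468 / 18 = 26
(The negative root is discarded since n must be a positive integer.)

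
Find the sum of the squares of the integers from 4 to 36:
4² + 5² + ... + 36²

Use ∑_{k=1}^{n} k² = n(n+1)(2n+1)/6, then subtract the first 3 terms.
∑_{k=1}^{36} k² = 36×37×73/6 = 16206
∑_{k=1}^{3} k² = 3×4×7/6 = 14
∑_{k=4}^{36} k² = 16206 - 14 = 16192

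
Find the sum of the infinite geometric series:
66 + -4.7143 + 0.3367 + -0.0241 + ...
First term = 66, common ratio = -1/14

For |r| < 1, S = a / (1 - r)
S = 66 / (1 - (-1/14))
S = 66 / (15/14)
S = 308/5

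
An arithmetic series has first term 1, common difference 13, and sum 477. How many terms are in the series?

Using S = n/2 × [2a + (n-1)d]
477 = n/2 × [2(1) + (n-1)(13)]
477 = n/2 × [2 + 13n - 13]
954 = n × [-11 + 13n]
13n² + (-11)n - 954 = 0
Discriminant: Δ = (-11)² - 4(13)(-954) = 121 + 49608 = 49729
√Δ = 223
n = [-(-11) + √Δ] / (2·13) = (11 + 223) / 26 = 234 / 26 = 9
(The negative root is discarded since n must be a positive integer.)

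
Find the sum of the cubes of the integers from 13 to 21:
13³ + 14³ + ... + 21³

Use ∑_{k=1}^{n} k³ = [n(n+1)/2]², then subtract the first 12 terms.
∑_{k=1}^{21} k³ = [21×22/2]² = 231² = 53361
∑_{k=1}^{12} k³ = [12×13/2]² = 78² = 6084
∑_{k=13}^{21} k³ = 53361 - 6084 = 47277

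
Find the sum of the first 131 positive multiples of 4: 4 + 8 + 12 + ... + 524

Factor out 4: = 4(1 + 2 + ... + 131) = 4 × n(n+1)/2
= 4 × 131×132/2
= 4 × 8646
= 34584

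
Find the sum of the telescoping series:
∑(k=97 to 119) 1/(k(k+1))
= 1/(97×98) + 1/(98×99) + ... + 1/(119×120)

Partial fractions: 1/(k(k+1)) = 1/k - 1/(k+1)
The series telescopes:
= (1/97 - 1/98) + (1/98 - 1/99) + ... + (1/119 - 1/120)
= 1/97 - 1/120
= 23/11640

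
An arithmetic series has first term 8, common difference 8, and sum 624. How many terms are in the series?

Using S = n/2 × [2a + (n-1)d]
624 = n/2 × [2(8) + (n-1)(8)]
624 = n/2 × [16 + 8n - 8]
1248 = n × [8 + 8n]
8n² + (8)n - 1248 = 0
Discriminant: Δ = (8)² - 4(8)(-1248) = 64 + 39936 = 40000
√Δ = 200
n = [-(8) + √Δ] / (2·8) = (-8 + 200) / 16 = 192 / 16 = 12
(The negative root is discarded since n must be a positive integer.)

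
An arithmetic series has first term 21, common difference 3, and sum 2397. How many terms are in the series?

Using S = n/2 × [2a + (n-1)d]
2397 = n/2 × [2(21) + (n-1)(3)]
2397 = n/2 × [42 + 3n - 3]
4794 = n × [39 + 3n]
3n² + (39)n - 4794 = 0
Discriminant: Δ = (39)² - 4(3)(-4794) = 1521 + 57528 = 59049
√Δ = 243
n = [-(39) + √Δ] / (2·3) = (-39 + 243) / 6 = 204 / 6 = 34
(The negative root is discarded since n must be a positive integer.)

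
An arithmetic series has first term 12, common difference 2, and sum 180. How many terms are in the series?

Using S = n/2 × [2a + (n-1)d]
180 = n/2 × [2(12) + (n-1)(2)]
180 = n/2 × [24 + 2n - 2]
360 = n × [22 + 2n]
2n² + (22)n - 360 = 0
Discriminant: Δ = (22)² - 4(2)(-360) = 484 + 2880 = 3364
√Δ = 58
n = [-(22) + √Δ] / (2·2) = (-22 + 58) / 4 = 36 / 4 = 9
(The negative root is discarded since n must be a positive integer.)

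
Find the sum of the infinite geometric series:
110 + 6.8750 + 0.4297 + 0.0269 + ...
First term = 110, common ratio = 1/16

For |r| < 1, S = a / (1 - r)
S = 110 / (1 - (1/16))
S = 110 / (15/16)
S = 352/3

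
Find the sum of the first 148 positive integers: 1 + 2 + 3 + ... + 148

Formula: ∑k = n(n+1)/2
= 148×149/2
= 22052/2
= 11026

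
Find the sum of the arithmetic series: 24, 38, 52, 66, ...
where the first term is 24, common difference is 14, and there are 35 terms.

Sₙ = n/2 × (first + last)
Last term = a + (n-1)d = 24 + (35-1)×14 = 500
S_35 = 35/2 × (24 + 500)
S_35 = 35/2 × 524 = 9170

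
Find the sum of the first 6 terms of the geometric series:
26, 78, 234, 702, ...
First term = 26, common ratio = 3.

Sₙ = a(1 - rⁿ) / (1 - r)
S_6 = 26(1 - 3^6) / (1 - 3)
S_6 = 26(1 - 729) / (-2)
S_6 = 9464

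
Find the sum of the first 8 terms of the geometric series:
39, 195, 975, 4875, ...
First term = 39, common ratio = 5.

Sₙ = a(1 - rⁿ) / (1 - r)
S_8 = 39(1 - 5^8) / (1 - 5)
S_8 = 39(1 - 390625) / (-4)
S_8 = 3808584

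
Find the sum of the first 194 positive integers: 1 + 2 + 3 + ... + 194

Formula: ∑k = n(n+1)/2
= 194×195/2
= 37830/2
= 18915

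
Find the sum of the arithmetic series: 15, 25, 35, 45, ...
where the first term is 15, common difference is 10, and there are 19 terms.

Sₙ = n/2 × (first + last)
Last term = a + (n-1)d = 15 + (19-1)×10 = 195
S_19 = 19/2 × (15 + 195)
S_19 = 19/2 × 210 = 1995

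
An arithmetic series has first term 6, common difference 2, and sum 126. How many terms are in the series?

Using S = n/2 × [2a + (n-1)d]
126 = n/2 × [2(6) + (n-1)(2)]
126 = n/2 × [12 + 2n - 2]
252 = n × [10 + 2n]
2n² + (10)n - 252 = 0
Discriminant: Δ = (10)² - 4(2)(-252) = 100 + 2016 = 2116
√Δ = 46
n = [-(10) + √Δ] / (2·2) = (-10 + 46) / 4 = 36 / 4 = 9
(The negative root is discarded since n must be a positive integer.)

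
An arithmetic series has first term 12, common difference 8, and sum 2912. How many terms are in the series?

Using S = n/2 × [2a + (n-1)d]
2912 = n/2 × [2(12) + (n-1)(8)]
2912 = n/2 × [24 + 8n - 8]
5824 = n × [16 + 8n]
8n² + (16)n - 5824 = 0
Discriminant: Δ = (16)² - 4(8)(-5824) = 256 + 186368 = 186624
√Δ = 432
n = [-(16) + √Δ] / (2·8) = (-16 + 432) / 16 = 416 / 16 = 26
(The negative root is discarded since n must be a positive integer.)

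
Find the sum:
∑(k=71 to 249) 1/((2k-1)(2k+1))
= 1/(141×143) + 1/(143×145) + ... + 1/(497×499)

Partial fractions: 1/((2k-1)(2k+1)) = (1/2)[1/(2k-1) - 1/(2k+1)]
The series telescopes:
= (1/2)[1/141 - 1/499]
= 179/70359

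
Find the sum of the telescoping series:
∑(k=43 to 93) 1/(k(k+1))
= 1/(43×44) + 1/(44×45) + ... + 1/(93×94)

Partial fractions: 1/(k(k+1)) = 1/k - 1/(k+1)
The series telescopes:
= (1/43 - 1/44) + (1/44 - 1/45) + ... + (1/93 - 1/94)
= 1/43 - 1/94
= 51/4042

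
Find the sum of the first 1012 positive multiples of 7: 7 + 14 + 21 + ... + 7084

Factor out 7: = 7(1 + 2 + ... + 1012) = 7 × n(n+1)/2
= 7 × 1012×1013/2
= 7 × 512578
= 3588046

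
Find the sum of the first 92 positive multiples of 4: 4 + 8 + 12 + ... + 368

Factor out 4: = 4(1 + 2 + ... + 92) = 4 × n(n+1)/2
= 4 × 92×93/2
= 4 × 4278
= 17112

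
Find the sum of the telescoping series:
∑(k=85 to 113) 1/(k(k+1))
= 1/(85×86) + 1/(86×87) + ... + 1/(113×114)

Partial fractions: 1/(k(k+1)) = 1/k - 1/(k+1)
The series telescopes:
= (1/85 - 1/86) + (1/86 - 1/87) + ... + (1/113 - 1/114)
= 1/85 - 1/114
= 29/9690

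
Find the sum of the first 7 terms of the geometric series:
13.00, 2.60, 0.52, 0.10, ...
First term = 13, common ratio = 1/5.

Sₙ = a(1 - rⁿ) / (1 - r)
S_7 = 13(1 - (1/5)^7) / (1 - (1/5))
S_7 = 13(1 - (1/78125)) / (4/5)
S_7 = 253903/15625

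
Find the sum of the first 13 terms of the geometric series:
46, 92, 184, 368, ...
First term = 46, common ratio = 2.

Sₙ = a(1 - rⁿ) / (1 - r)
S_13 = 46(1 - 2^13) / (1 - 2)
S_13 = 46(1 - 8192) / (-1)
S_13 = 376786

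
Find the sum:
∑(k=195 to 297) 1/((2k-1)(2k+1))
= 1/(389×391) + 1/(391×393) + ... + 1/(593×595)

Partial fractions: 1/((2k-1)(2k+1)) = (1/2)[1/(2k-1) - 1/(2k+1)]
The series telescopes:
= (1/2)[1/389 - 1/595]
= 103/231455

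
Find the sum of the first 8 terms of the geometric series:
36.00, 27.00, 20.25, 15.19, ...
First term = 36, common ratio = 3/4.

Sₙ = a(1 - rⁿ) / (1 - r)
S_8 = 36(1 - (3/4)^8) / (1 - (3/4))
S_8 = 36(1 - (6561/65536)) / (1/4)
S_8 = 530775/4096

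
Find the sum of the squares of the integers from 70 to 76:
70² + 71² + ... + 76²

Use ∑_{k=1}^{n} k² = n(n+1)(2n+1)/6, then subtract the first 69 terms.
∑_{k=1}^{76} k² = 76×77×153/6 = 149226
∑_{k=1}^{69} k² = 69×70×139/6 = 111895
∑_{k=70}^{76} k² = 149226 - 111895 = 37331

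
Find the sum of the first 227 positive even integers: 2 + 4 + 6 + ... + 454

Sum of first n even numbers = n(n+1)
= 227×228
= 51756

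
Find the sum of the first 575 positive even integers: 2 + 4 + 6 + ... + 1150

Sum of first n even numbers = n(n+1)
= 575×576
= 331200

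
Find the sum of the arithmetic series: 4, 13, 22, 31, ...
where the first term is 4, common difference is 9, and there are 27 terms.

Sₙ = n/2 × (first + last)
Last term = a + (n-1)d = 4 + (27-1)×9 = 238
S_27 = 27/2 × (4 + 238)
S_27 = 27/2 × 242 = 3267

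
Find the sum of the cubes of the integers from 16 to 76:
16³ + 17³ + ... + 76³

Use ∑_{k=1}^{n} k³ = [n(n+1)/2]², then subtract the first 15 terms.
∑_{k=1}^{76} k³ = [76×77/2]² = 2926² = 8561476
∑_{k=1}^{15} k³ = [15×16/2]² = 120² = 14400
∑_{k=16}^{76} k³ = 8561476 - 14400 = 8547076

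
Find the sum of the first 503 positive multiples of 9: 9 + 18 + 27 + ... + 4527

Factor out 9: = 9(1 + 2 + ... + 503) = 9 × n(n+1)/2
= 9 × 503×504/2
= 9 × 126756
= 1140804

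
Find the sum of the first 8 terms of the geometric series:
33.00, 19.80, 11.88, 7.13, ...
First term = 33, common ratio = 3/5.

Sₙ = a(1 - rⁿ) / (1 - r)
S_8 = 33(1 - (3/5)^8) / (1 - (3/5))
S_8 = 33(1 - (6561/390625)) / (2/5)
S_8 = 6337056/78125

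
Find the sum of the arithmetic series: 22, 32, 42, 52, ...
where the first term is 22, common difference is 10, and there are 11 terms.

Sₙ = n/2 × (first + last)
Last term = a + (n-1)d = 22 + (11-1)×10 = 122
S_11 = 11/2 × (22 + 122)
S_11 = 11/2 × 144 = 792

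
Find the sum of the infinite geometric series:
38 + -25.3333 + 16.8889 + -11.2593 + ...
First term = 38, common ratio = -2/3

For |r| < 1, S = a / (1 - r)
S = 38 / (1 - (-2/3))
S = 38 / (5/3)
S = 114/5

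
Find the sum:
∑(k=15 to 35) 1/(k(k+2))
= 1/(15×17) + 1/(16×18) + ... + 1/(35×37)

Partial fractions: 1/(k(k+2)) = (1/2)[1/k - 1/(k+2)]
Telescoping leaves the first two and last two terms:
= (1/2)[1/15 + 1/16 - 1/36 - 1/37]
= 1981/53280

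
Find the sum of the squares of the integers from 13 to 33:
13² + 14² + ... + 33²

Use ∑_{k=1}^{n} k² = n(n+1)(2n+1)/6, then subtract the first 12 terms.
∑_{k=1}^{33} k² = 33×34×67/6 = 12529
∑_{k=1}^{12} k² = 12×13×25/6 = 650
∑_{k=13}^{33} k² = 12529 - 650 = 11879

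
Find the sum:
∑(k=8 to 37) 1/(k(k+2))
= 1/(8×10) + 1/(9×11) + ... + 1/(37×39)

Partial fractions: 1/(k(k+2)) = (1/2)[1/k - 1/(k+2)]
Telescoping leaves the first two and last two terms:
= (1/2)[1/8 + 1/9 - 1/38 - 1/39]
= 3275/35568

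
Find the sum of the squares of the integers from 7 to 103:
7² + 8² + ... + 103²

Use ∑_{k=1}^{n} k² = n(n+1)(2n+1)/6, then subtract the first 6 terms.
∑_{k=1}^{103} k² = 103×104×207/6 = 369564
∑_{k=1}^{6} k² = 6×7×13/6 = 91
∑_{k=7}^{103} k² = 369564 - 91 = 369473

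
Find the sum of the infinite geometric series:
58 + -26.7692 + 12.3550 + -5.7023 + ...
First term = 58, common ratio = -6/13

For |r| < 1, S = a / (1 - r)
S = 58 / (1 - (-6/13))
S = 58 / (19/13)
S = 754/19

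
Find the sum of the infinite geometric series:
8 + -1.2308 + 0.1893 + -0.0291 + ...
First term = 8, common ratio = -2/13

For |r| < 1, S = a / (1 - r)
S = 8 / (1 - (-2/13))
S = 8 / (15/13)
S = 104/15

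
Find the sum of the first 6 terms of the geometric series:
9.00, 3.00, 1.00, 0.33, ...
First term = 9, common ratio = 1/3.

Sₙ = a(1 - rⁿ) / (1 - r)
S_6 = 9(1 - (1/3)^6) / (1 - (1/3))
S_6 = 9(1 - (1/729)) / (2/3)
S_6 = 364/27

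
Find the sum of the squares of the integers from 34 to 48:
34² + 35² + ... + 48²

Use ∑_{k=1}^{n} k² = n(n+1)(2n+1)/6, then subtract the first 33 terms.
∑_{k=1}^{48} k² = 48×49×97/6 = 38024
∑_{k=1}^{33} k² = 33×34×67/6 = 12529
∑_{k=34}^{48} k² = 38024 - 12529 = 25495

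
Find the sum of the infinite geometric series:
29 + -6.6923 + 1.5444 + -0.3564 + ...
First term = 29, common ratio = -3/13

For |r| < 1, S = a / (1 - r)
S = 29 / (1 - (-3/13))
S = 29 / (16/13)
S = 377/16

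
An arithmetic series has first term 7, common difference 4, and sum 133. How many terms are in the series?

Using S = n/2 × [2a + (n-1)d]
133 = n/2 × [2(7) + (n-1)(4)]
133 = n/2 × [14 + 4n - 4]
266 = n × [10 + 4n]
4n² + (10)n - 266 = 0
Discriminant: Δ = (10)² - 4(4)(-266) = 100 + 4256 = 4356
√Δ = 66
n = [-(10) + √Δ] / (2·4) = (-10 + 66) / 8 = 56 / 8 = 7
(The negative root is discarded since n must be a positive integer.)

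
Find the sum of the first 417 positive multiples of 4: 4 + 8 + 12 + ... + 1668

Factor out 4: = 4(1 + 2 + ... + 417) = 4 × n(n+1)/2
= 4 × 417×418/2
= 4 × 87153
= 348612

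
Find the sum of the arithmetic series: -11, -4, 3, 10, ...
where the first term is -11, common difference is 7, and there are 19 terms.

Sₙ = n/2 × (first + last)
Last term = a + (n-1)d = -11 + (19-1)×7 = 115
S_19 = 19/2 × (-11 + 115)
S_19 = 19/2 × 104 = 988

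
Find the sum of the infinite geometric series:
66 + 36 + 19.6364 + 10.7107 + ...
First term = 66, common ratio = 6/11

For |r| < 1, S = a / (1 - r)
S = 66 / (1 - (6/11))
S = 66 / (5/11)
S = 726/5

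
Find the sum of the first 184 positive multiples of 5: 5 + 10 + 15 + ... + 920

Factor out 5: = 5(1 + 2 + ... + 184) = 5 × n(n+1)/2
= 5 × 184×185/2
= 5 × 17020
= 85100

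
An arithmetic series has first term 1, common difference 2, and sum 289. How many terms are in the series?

Using S = n/2 × [2a + (n-1)d]
289 = n/2 × [2(1) + (n-1)(2)]
289 = n/2 × [2 + 2n - 2]
578 = n × [0 + 2n]
2n² + (0)n - 578 = 0
Discriminant: Δ = (0)² - 4(2)(-578) = 0 + 4624 = 4624
√Δ = 68
n = [-(0) + √Δ] / (2·2) = (0 + 68) / 4 = 68 / 4 = 17
(The negative root is discarded since n must be a positive integer.)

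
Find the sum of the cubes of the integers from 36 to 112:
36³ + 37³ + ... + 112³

Use ∑_{k=1}^{n} k³ = [n(n+1)/2]², then subtract the first 35 terms.
∑_{k=1}^{112} k³ = [112×113/2]² = 6328² = 40043584
∑_{k=1}^{35} k³ = [35×36/2]² = 630² = 396900
∑_{k=36}^{112} k³ = 40043584 - 396900 = 39646684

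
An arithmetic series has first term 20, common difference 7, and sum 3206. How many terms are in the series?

Using S = n/2 × [2a + (n-1)d]
3206 = n/2 × [2(20) + (n-1)(7)]
3206 = n/2 × [40 + 7n - 7]
6412 = n × [33 + 7n]
7n² + (33)n - 6412 = 0
Discriminant: Δ = (33)² - 4(7)(-6412) = 1089 + 179536 = 180625
√Δ = 425
n = [-(33) + √Δ] / (2·7) = (-33 + 425) / 14 = 392 / 14 = 28
(The negative root is discarded since n must be a positive integer.)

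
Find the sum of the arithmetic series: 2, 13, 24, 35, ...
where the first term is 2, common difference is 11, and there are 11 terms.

Sₙ = n/2 × (first + last)
Last term = a + (n-1)d = 2 + (11-1)×11 = 112
S_11 = 11/2 × (2 + 112)
S_11 = 11/2 × 114 = 627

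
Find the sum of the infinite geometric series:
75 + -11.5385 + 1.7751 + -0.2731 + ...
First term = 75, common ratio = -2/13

For |r| < 1, S = a / (1 - r)
S = 75 / (1 - (-2/13))
S = 75 / (15/13)
S = 65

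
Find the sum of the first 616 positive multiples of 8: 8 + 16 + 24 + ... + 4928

Factor out 8: = 8(1 + 2 + ... + 616) = 8 × n(n+1)/2
= 8 × 616×617/2
= 8 × 190036
= 1520288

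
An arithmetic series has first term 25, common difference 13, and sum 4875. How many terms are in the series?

Using S = n/2 × [2a + (n-1)d]
4875 = n/2 × [2(25) + (n-1)(13)]
4875 = n/2 × [50 + 13n - 13]
9750 = n × [37 + 13n]
13n² + (37)n - 9750 = 0
Discriminant: Δ = (37)² - 4(13)(-9750) = 1369 + 507000 = 508369
√Δ = 713
n = [-(37) + √Δ] / (2·13) = (-37 + 713) / 26 = 676 / 26 = 26
(The negative root is discarded since n must be a positive integer.)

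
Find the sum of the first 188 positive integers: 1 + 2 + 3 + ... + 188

Formula: ∑k = n(n+1)/2
= 188×189/2
= 35532/2
= 17766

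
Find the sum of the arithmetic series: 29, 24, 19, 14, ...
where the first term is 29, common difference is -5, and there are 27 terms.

Sₙ = n/2 × (first + last)
Last term = a + (n-1)d = 29 + (27-1)×(-5) = -101
S_27 = 27/2 × (29 + (-101))
S_27 = 27/2 × (-72) = -972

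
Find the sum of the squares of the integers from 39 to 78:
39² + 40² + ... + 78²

Use ∑_{k=1}^{n} k² = n(n+1)(2n+1)/6, then subtract the first 38 terms.
∑_{k=1}^{78} k² = 78×79×157/6 = 161239
∑_{k=1}^{38} k² = 38×39×77/6 = 19019
∑_{k=39}^{78} k² = 161239 - 19019 = 142220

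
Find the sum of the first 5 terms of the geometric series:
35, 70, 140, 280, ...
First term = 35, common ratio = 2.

Sₙ = a(1 - rⁿ) / (1 - r)
S_5 = 35(1 - 2^5) / (1 - 2)
S_5 = 35(1 - 32) / (-1)
S_5 = 1085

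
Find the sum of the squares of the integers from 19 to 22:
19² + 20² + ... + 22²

Use ∑_{k=1}^{n} k² = n(n+1)(2n+1)/6, then subtract the first 18 terms.
∑_{k=1}^{22} k² = 22×23×45/6 = 3795
∑_{k=1}^{18} k² = 18×19×37/6 = 2109
∑_{k=19}^{22} k² = 3795 - 2109 = 1686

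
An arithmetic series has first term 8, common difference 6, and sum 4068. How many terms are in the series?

Using S = n/2 × [2a + (n-1)d]
4068 = n/2 × [2(8) + (n-1)(6)]
4068 = n/2 × [16 + 6n - 6]
8136 = n × [10 + 6n]
6n² + (10)n - 8136 = 0
Discriminant: Δ = (10)² - 4(6)(-8136) = 100 + 195264 = 195364
√Δ = 442
n = [-(10) + √Δ] / (2·6) = (-10 + 442) / 12 = 432 / 12 = 36
(The negative root is discarded since n must be a positive integer.)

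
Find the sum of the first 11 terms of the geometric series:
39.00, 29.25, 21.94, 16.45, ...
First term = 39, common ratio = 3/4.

Sₙ = a(1 - rⁿ) / (1 - r)
S_11 = 39(1 - (3/4)^11) / (1 - (3/4))
S_11 = 39(1 - (177147/4194304)) / (1/4)
S_11 = 156669123/1048576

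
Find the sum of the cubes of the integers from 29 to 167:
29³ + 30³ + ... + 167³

Use ∑_{k=1}^{n} k³ = [n(n+1)/2]², then subtract the first 28 terms.
∑_{k=1}^{167} k³ = [167×168/2]² = 14028² = 196784784
∑_{k=1}^{28} k³ = [28×29/2]² = 406² = 164836
∑_{k=29}^{167} k³ = 196784784 - 164836 = 196619948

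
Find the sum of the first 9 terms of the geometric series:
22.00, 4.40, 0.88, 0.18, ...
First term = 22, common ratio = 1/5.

Sₙ = a(1 - rⁿ) / (1 - r)
S_9 = 22(1 - (1/5)^9) / (1 - (1/5))
S_9 = 22(1 - (1/1953125)) / (4/5)
S_9 = 10742182/390625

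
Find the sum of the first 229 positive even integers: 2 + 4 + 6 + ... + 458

Sum of first n even numbers = n(n+1)
= 229×230
= 52670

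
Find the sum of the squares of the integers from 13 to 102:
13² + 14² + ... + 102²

Use ∑_{k=1}^{n} k² = n(n+1)(2n+1)/6, then subtract the first 12 terms.
∑_{k=1}^{102} k² = 102×103×205/6 = 358955
∑_{k=1}^{12} k² = 12×13×25/6 = 650
∑_{k=13}^{102} k² = 358955 - 650 = 358305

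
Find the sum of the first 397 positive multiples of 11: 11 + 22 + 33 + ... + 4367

Factor out 11: = 11(1 + 2 + ... + 397) = 11 × n(n+1)/2
= 11 × 397×398/2
= 11 × 79003
= 869033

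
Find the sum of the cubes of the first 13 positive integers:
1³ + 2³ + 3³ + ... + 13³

Formula: ∑k³ = [n(n+1)/2]²
= [13×14/2]²
= 91²
= 8281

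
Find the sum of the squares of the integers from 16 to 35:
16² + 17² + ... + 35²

Use ∑_{k=1}^{n} k² = n(n+1)(2n+1)/6, then subtract the first 15 terms.
∑_{k=1}^{35} k² = 35×36×71/6 = 14910
∑_{k=1}^{15} k² = 15×16×31/6 = 1240
∑_{k=16}^{35} k² = 14910 - 1240 = 13670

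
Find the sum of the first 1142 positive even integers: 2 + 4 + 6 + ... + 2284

Sum of first n even numbers = n(n+1)
= 1142×1143
= 1305306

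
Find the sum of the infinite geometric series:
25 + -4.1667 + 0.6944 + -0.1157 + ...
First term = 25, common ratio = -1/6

For |r| < 1, S = a / (1 - r)
S = 25 / (1 - (-1/6))
S = 25 / (7/6)
S = 150/7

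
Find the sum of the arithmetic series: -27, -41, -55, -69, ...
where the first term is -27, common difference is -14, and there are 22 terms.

Sₙ = n/2 × (first + last)
Last term = a + (n-1)d = -27 + (22-1)×(-14) = -321
S_22 = 22/2 × (-27 + (-321))
S_22 = 22/2 × (-348) = -3828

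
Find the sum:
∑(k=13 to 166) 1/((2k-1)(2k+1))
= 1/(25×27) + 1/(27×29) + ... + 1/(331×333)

Partial fractions: 1/((2k-1)(2k+1)) = (1/2)[1/(2k-1) - 1/(2k+1)]
The series telescopes:
= (1/2)[1/25 - 1/333]
= 154/8325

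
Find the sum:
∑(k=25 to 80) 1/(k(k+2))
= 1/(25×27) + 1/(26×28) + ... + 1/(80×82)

Partial fractions: 1/(k(k+2)) = (1/2)[1/k - 1/(k+2)]
Telescoping leaves the first two and last two terms:
= (1/2)[1/25 + 1/26 - 1/81 - 1/82]
= 29099/1079325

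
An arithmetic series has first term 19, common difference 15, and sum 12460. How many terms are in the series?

Using S = n/2 × [2a + (n-1)d]
12460 = n/2 × [2(19) + (n-1)(15)]
12460 = n/2 × [38 + 15n - 15]
24920 = n × [23 + 15n]
15n² + (23)n - 24920 = 0
Discriminant: Δ = (23)² - 4(15)(-24920) = 529 + 1495200 = 1495729
√Δ = 1223
n = [-(23) + √Δ] / (2·15) = (-23 + 1223) / 30 = 1200 / 30 = 40
(The negative root is discarded since n must be a positive integer.)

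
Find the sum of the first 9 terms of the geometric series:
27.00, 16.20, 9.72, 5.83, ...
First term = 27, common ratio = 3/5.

Sₙ = a(1 - rⁿ) / (1 - r)
S_9 = 27(1 - (3/5)^9) / (1 - (3/5))
S_9 = 27(1 - (19683/1953125)) / (2/5)
S_9 = 26101467/390625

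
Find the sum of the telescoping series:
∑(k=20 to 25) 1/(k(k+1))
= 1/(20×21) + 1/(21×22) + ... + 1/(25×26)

Partial fractions: 1/(k(k+1)) = 1/k - 1/(k+1)
The series telescopes:
= (1/20 - 1/21) + (1/21 - 1/22) + ... + (1/25 - 1/26)
= 1/20 - 1/26
= 3/260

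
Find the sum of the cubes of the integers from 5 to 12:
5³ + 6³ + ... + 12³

Use ∑_{k=1}^{n} k³ = [n(n+1)/2]², then subtract the first 4 terms.
∑_{k=1}^{12} k³ = [12×13/2]² = 78² = 6084
∑_{k=1}^{4} k³ = [4×5/2]² = 10² = 100
∑_{k=5}^{12} k³ = 6084 - 100 = 5984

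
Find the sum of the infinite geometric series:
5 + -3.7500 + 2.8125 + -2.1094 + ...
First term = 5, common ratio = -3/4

For |r| < 1, S = a / (1 - r)
S = 5 / (1 - (-3/4))
S = 5 / (7/4)
S = 20/7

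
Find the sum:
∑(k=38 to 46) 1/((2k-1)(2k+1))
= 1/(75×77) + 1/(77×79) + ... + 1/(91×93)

Partial fractions: 1/((2k-1)(2k+1)) = (1/2)[1/(2k-1) - 1/(2k+1)]
The series telescopes:
= (1/2)[1/75 - 1/93]
= 1/775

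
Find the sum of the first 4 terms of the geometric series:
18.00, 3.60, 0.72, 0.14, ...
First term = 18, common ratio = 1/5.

Sₙ = a(1 - rⁿ) / (1 - r)
S_4 = 18(1 - (1/5)^4) / (1 - (1/5))
S_4 = 18(1 - (1/625)) / (4/5)
S_4 = 2808/125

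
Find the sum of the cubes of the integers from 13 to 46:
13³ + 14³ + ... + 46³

Use ∑_{k=1}^{n} k³ = [n(n+1)/2]², then subtract the first 12 terms.
∑_{k=1}^{46} k³ = [46×47/2]² = 1081² = 1168561
∑_{k=1}^{12} k³ = [12×13/2]² = 78² = 6084
∑_{k=13}^{46} k³ = 1168561 - 6084 = 1162477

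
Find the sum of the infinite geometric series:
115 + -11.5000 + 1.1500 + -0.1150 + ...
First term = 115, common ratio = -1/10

For |r| < 1, S = a / (1 - r)
S = 115 / (1 - (-1/10))
S = 115 / (11/10)
S = 1150/11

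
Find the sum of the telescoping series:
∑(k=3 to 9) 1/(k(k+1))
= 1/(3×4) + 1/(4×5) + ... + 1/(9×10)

Partial fractions: 1/(k(k+1)) = 1/k - 1/(k+1)
The series telescopes:
= (1/3 - 1/4) + (1/4 - 1/5) + ... + (1/9 - 1/10)
= 1/3 - 1/10
= 7/30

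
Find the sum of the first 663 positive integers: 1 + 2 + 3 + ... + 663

Formula: ∑k = n(n+1)/2
= 663×664/2
= 440232/2
= 220116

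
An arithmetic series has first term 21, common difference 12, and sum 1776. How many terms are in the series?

Using S = n/2 × [2a + (n-1)d]
1776 = n/2 × [2(21) + (n-1)(12)]
1776 = n/2 × [42 + 12n - 12]
3552 = n × [30 + 12n]
12n² + (30)n - 3552 = 0
Discriminant: Δ = (30)² - 4(12)(-3552) = 900 + 170496 = 171396
√Δ = 414
n = [-(30) + √Δ] / (2·12) = (-30 + 414) / 24 = 384 / 24 = 16
(The negative root is discarded since n must be a positive integer.)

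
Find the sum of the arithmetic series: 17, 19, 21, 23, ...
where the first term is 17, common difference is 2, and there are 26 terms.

Sₙ = n/2 × (first + last)
Last term = a + (n-1)d = 17 + (26-1)×2 = 67
S_26 = 26/2 × (17 + 67)
S_26 = 26/2 × 84 = 1092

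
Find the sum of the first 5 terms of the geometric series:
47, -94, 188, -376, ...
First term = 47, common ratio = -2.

Sₙ = a(1 - rⁿ) / (1 - r)
S_5 = 47(1 - (-2)^5) / (1 - (-2))
S_5 = 47(1 - (-32)) / (3)
S_5 = 517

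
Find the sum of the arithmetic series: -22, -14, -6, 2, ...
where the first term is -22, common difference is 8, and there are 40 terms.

Sₙ = n/2 × (first + last)
Last term = a + (n-1)d = -22 + (40-1)×8 = 290
S_40 = 40/2 × (-22 + 290)
S_40 = 40/2 × 268 = 5360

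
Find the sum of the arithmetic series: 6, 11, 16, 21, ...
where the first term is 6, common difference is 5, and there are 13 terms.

Sₙ = n/2 × (first + last)
Last term = a + (n-1)d = 6 + (13-1)×5 = 66
S_13 = 13/2 × (6 + 66)
S_13 = 13/2 × 72 = 468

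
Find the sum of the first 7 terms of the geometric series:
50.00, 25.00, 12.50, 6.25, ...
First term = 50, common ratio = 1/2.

Sₙ = a(1 - rⁿ) / (1 - r)
S_7 = 50(1 - (1/2)^7) / (1 - (1/2))
S_7 = 50(1 - (1/128)) / (1/2)
S_7 = 3175/32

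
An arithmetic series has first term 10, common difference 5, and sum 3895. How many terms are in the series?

Using S = n/2 × [2a + (n-1)d]
3895 = n/2 × [2(10) + (n-1)(5)]
3895 = n/2 × [20 + 5n - 5]
7790 = n × [15 + 5n]
5n² + (15)n - 7790 = 0
Discriminant: Δ = (15)² - 4(5)(-7790) = 225 + 155800 = 156025
√Δ = 395
n = [-(15) + √Δ] / (2·5) = (-15 + 395) / 10 = 380 / 10 = 38
(The negative root is discarded since n must be a positive integer.)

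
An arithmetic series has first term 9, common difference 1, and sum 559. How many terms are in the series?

Using S = n/2 × [2a + (n-1)d]
559 = n/2 × [2(9) + (n-1)(1)]
559 = n/2 × [18 + 1n - 1]
1118 = n × [17 + 1n]
1n² + (17)n - 1118 = 0
Discriminant: Δ = (17)² - 4(1)(-1118) = 289 + 4472 = 4761
√Δ = 69
n = [-(17) + √Δ] / (2·1) = (-17 + 69) / 2 = 52 / 2 = 26
(The negative root is discarded since n must be a positive integer.)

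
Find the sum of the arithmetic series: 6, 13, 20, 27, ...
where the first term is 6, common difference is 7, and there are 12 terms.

Sₙ = n/2 × (first + last)
Last term = a + (n-1)d = 6 + (12-1)×7 = 83
S_12 = 12/2 × (6 + 83)
S_12 = 12/2 × 89 = 534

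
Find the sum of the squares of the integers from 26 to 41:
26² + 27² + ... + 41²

Use ∑_{k=1}^{n} k² = n(n+1)(2n+1)/6, then subtract the first 25 terms.
∑_{k=1}^{41} k² = 41×42×83/6 = 23821
∑_{k=1}^{25} k² = 25×26×51/6 = 5525
∑_{k=26}^{41} k² = 23821 - 5525 = 18296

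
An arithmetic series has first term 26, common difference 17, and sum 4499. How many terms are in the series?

Using S = n/2 × [2a + (n-1)d]
4499 = n/2 × [2(26) + (n-1)(17)]
4499 = n/2 × [52 + 17n - 17]
8998 = n × [35 + 17n]
17n² + (35)n - 8998 = 0
Discriminant: Δ = (35)² - 4(17)(-8998) = 1225 + 611864 = 613089
√Δ = 783
n = [-(35) + √Δ] / (2·17) = (-35 + 783) / 34 = 748 / 34 = 22
(The negative root is discarded since n must be a positive integer.)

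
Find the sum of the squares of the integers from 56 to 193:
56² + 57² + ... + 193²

Use ∑_{k=1}^{n} k² = n(n+1)(2n+1)/6, then subtract the first 55 terms.
∑_{k=1}^{193} k² = 193×194×387/6 = 2415009
∑_{k=1}^{55} k² = 55×56×111/6 = 56980
∑_{k=56}^{193} k² = 2415009 - 56980 = 2358029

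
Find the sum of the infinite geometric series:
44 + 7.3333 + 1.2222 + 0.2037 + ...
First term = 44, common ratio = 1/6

For |r| < 1, S = a / (1 - r)
S = 44 / (1 - (1/6))
S = 44 / (5/6)
S = 264/5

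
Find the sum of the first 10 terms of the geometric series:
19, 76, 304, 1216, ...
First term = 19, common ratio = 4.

Sₙ = a(1 - rⁿ) / (1 - r)
S_10 = 19(1 - 4^10) / (1 - 4)
S_10 = 19(1 - 1048576) / (-3)
S_10 = 6640975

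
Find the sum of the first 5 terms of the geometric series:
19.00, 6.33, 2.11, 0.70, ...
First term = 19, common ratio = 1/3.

Sₙ = a(1 - rⁿ) / (1 - r)
S_5 = 19(1 - (1/3)^5) / (1 - (1/3))
S_5 = 19(1 - (1/243)) / (2/3)
S_5 = 2299/81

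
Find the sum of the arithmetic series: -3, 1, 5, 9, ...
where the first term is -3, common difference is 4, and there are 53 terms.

Sₙ = n/2 × (first + last)
Last term = a + (n-1)d = -3 + (53-1)×4 = 205
S_53 = 53/2 × (-3 + 205)
S_53 = 53/2 × 202 = 5353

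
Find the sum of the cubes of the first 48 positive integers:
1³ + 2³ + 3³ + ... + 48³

Formula: ∑k³ = [n(n+1)/2]²
= [48×49/2]²
= 1176²
= 1382976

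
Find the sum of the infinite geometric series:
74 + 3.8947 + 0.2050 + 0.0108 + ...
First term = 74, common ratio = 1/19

For |r| < 1, S = a / (1 - r)
S = 74 / (1 - (1/19))
S = 74 / (18/19)
S = 703/9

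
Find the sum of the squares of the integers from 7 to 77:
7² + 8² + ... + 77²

Use ∑_{k=1}^{n} k² = n(n+1)(2n+1)/6, then subtract the first 6 terms.
∑_{k=1}^{77} k² = 77×78×155/6 = 155155
∑_{k=1}^{6} k² = 6×7×13/6 = 91
∑_{k=7}^{77} k² = 155155 - 91 = 155064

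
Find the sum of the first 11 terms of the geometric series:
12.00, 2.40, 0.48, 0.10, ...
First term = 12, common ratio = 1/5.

Sₙ = a(1 - rⁿ) / (1 - r)
S_11 = 12(1 - (1/5)^11) / (1 - (1/5))
S_11 = 12(1 - (1/48828125)) / (4/5)
S_11 = 146484372/9765625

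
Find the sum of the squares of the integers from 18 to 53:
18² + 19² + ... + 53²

Use ∑_{k=1}^{n} k² = n(n+1)(2n+1)/6, then subtract the first 17 terms.
∑_{k=1}^{53} k² = 53×54×107/6 = 51039
∑_{k=1}^{17} k² = 17×18×35/6 = 1785
∑_{k=18}^{53} k² = 51039 - 1785 = 49254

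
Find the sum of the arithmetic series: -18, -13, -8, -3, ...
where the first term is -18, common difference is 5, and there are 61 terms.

Sₙ = n/2 × (first + last)
Last term = a + (n-1)d = -18 + (61-1)×5 = 282
S_61 = 61/2 × (-18 + 282)
S_61 = 61/2 × 264 = 8052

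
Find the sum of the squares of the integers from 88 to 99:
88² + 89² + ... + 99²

Use ∑_{k=1}^{n} k² = n(n+1)(2n+1)/6, then subtract the first 87 terms.
∑_{k=1}^{99} k² = 99×100×199/6 = 328350
∑_{k=1}^{87} k² = 87×88×175/6 = 223300
∑_{k=88}^{99} k² = 328350 - 223300 = 105050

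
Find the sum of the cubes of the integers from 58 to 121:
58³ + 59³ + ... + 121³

Use ∑_{k=1}^{n} k³ = [n(n+1)/2]², then subtract the first 57 terms.
∑_{k=1}^{121} k³ = [121×122/2]² = 7381² = 54479161
∑_{k=1}^{57} k³ = [57×58/2]² = 1653² = 2732409
∑_{k=58}^{121} k³ = 54479161 - 2732409 = 51746752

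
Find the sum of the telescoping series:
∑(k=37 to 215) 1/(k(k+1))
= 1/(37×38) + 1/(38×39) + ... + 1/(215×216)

Partial fractions: 1/(k(k+1)) = 1/k - 1/(k+1)
The series telescopes:
= (1/37 - 1/38) + (1/38 - 1/39) + ... + (1/215 - 1/216)
= 1/37 - 1/216
= 179/7992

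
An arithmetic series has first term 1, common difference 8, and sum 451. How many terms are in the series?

Using S = n/2 × [2a + (n-1)d]
451 = n/2 × [2(1) + (n-1)(8)]
451 = n/2 × [2 + 8n - 8]
902 = n × [-6 + 8n]
8n² + (-6)n - 902 = 0
Discriminant: Δ = (-6)² - 4(8)(-902) = 36 + 28864 = 28900
√Δ = 170
n = [-(-6) + √Δ] / (2·8) = (6 + 170) / 16 = 176 / 16 = 11
(The negative root is discarded since n must be a positive integer.)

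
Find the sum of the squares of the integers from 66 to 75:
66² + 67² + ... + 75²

Use ∑_{k=1}^{n} k² = n(n+1)(2n+1)/6, then subtract the first 65 terms.
∑_{k=1}^{75} k² = 75×76×151/6 = 143450
∑_{k=1}^{65} k² = 65×66×131/6 = 93665
∑_{k=66}^{75} k² = 143450 - 93665 = 49785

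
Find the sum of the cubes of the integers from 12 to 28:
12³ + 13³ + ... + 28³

Use ∑_{k=1}^{n} k³ = [n(n+1)/2]², then subtract the first 11 terms.
∑_{k=1}^{28} k³ = [28×29/2]² = 406² = 164836
∑_{k=1}^{11} k³ = [11×12/2]² = 66² = 4356
∑_{k=12}^{28} k³ = 164836 - 4356 = 160480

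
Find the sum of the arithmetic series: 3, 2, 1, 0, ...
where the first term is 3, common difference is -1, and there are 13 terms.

Sₙ = n/2 × (first + last)
Last term = a + (n-1)d = 3 + (13-1)×(-1) = -9
S_13 = 13/2 × (3 + (-9))
S_13 = 13/2 × (-6) = -39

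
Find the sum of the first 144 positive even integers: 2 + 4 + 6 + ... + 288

Sum of first n even numbers = n(n+1)
= 144×145
= 20880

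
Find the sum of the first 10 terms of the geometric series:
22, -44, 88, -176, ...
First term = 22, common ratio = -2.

Sₙ = a(1 - rⁿ) / (1 - r)
S_10 = 22(1 - (-2)^10) / (1 - (-2))
S_10 = 22(1 - 1024) / (3)
S_10 = -7502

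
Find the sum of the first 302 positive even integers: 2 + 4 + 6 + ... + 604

Sum of first n even numbers = n(n+1)
= 302×303
= 91506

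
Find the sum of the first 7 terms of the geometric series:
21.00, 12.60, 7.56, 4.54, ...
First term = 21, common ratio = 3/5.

Sₙ = a(1 - rⁿ) / (1 - r)
S_7 = 21(1 - (3/5)^7) / (1 - (3/5))
S_7 = 21(1 - (2187/78125)) / (2/5)
S_7 = 797349/15625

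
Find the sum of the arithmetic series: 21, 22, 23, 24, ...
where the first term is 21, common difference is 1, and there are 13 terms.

Sₙ = n/2 × (first + last)
Last term = a + (n-1)d = 21 + (13-1)×1 = 33
S_13 = 13/2 × (21 + 33)
S_13 = 13/2 × 54 = 351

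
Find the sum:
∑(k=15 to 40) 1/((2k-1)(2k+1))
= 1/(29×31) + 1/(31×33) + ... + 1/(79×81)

Partial fractions: 1/((2k-1)(2k+1)) = (1/2)[1/(2k-1) - 1/(2k+1)]
The series telescopes:
= (1/2)[1/29 - 1/81]
= 26/2349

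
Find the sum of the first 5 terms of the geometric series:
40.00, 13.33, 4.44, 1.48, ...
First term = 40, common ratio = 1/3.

Sₙ = a(1 - rⁿ) / (1 - r)
S_5 = 40(1 - (1/3)^5) / (1 - (1/3))
S_5 = 40(1 - (1/243)) / (2/3)
S_5 = 4840/81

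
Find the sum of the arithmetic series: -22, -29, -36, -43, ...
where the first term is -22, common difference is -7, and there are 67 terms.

Sₙ = n/2 × (first + last)
Last term = a + (n-1)d = -22 + (67-1)×(-7) = -484
S_67 = 67/2 × (-22 + (-484))
S_67 = 67/2 × (-506) = -16951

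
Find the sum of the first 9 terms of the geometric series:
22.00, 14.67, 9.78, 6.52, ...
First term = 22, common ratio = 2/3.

Sₙ = a(1 - rⁿ) / (1 - r)
S_9 = 22(1 - (2/3)^9) / (1 - (2/3))
S_9 = 22(1 - (512/19683)) / (1/3)
S_9 = 421762/6561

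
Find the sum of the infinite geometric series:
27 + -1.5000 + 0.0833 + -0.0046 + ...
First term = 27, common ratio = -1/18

For |r| < 1, S = a / (1 - r)
S = 27 / (1 - (-1/18))
S = 27 / (19/18)
S = 486/19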